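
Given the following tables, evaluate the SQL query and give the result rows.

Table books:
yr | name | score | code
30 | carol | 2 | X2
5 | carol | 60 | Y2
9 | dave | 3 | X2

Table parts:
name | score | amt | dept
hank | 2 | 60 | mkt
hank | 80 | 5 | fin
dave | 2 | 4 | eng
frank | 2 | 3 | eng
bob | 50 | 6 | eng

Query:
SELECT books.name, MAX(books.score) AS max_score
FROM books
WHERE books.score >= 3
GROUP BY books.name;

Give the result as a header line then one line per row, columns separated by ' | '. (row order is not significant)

After WHERE (2 rows):
books.yr | books.name | books.score | books.code
5 | carol | 60 | Y2
9 | dave | 3 | X2
After GROUP BY (2 rows):
books.name | max_score
carol | 60
dave | 3

== RESULT ==
books.name | max_score
carol | 60
dave | 3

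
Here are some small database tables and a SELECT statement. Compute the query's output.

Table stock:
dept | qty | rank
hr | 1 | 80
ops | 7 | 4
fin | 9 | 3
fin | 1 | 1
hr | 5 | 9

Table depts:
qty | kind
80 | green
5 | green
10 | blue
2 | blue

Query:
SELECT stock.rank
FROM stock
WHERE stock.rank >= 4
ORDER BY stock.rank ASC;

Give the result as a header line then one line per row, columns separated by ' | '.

After WHERE (3 rows):
stock.dept | stock.qty | stock.rank
hr | 1 | 80
ops | 7 | 4
hr | 5 | 9
After SELECT (3 rows):
stock.rank
80
4
9
After ORDER BY (3 rows):
stock.rank
4
9
80

== RESULT ==
stock.rank
4
9
80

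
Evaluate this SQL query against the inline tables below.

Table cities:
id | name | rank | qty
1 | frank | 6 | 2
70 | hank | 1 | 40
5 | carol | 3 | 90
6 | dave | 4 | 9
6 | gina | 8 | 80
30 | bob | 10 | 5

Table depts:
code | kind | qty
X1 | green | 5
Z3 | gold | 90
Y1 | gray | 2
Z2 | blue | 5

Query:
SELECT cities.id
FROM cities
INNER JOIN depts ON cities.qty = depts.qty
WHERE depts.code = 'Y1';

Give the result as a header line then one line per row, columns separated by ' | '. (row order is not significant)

== RESULT ==
cities.id
1

Derivation:
After JOIN depts (4 rows):
cities.id | cities.name | cities.rank | cities.qty | depts.code | depts.kind | depts.qty
1 | frank | 6 | 2 | Y1 | gray | 2
5 | carol | 3 | 90 | Z3 | gold | 90
30 | bob | 10 | 5 | X1 | green | 5
30 | bob | 10 | 5 | Z2 | blue | 5
After WHERE (1 rows):
cities.id | cities.name | cities.rank | cities.qty | depts.code | depts.kind | depts.qty
1 | frank | 6 | 2 | Y1 | gray | 2
After SELECT (1 rows):
cities.id
1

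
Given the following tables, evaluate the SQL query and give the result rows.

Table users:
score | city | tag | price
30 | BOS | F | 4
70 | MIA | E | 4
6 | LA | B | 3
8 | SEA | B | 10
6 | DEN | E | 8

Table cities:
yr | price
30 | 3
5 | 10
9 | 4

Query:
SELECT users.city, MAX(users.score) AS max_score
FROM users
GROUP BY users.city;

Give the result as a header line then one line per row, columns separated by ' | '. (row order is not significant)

After GROUP BY (5 rows):
users.city | max_score
BOS | 30
MIA | 70
LA | 6
SEA | 8
DEN | 6

== RESULT ==
users.city | max_score
BOS | 30
MIA | 70
LA | 6
SEA | 8
DEN | 6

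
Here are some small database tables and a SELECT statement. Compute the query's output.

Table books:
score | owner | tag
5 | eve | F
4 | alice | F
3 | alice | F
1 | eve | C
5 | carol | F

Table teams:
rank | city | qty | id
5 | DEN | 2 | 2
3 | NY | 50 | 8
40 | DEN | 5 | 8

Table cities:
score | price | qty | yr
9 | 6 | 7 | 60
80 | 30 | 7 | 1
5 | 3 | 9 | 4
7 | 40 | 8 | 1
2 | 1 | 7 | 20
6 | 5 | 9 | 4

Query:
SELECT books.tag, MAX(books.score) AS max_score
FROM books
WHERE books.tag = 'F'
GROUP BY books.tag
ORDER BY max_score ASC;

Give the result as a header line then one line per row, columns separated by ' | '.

After WHERE (4 rows):
books.score | books.owner | books.tag
5 | eve | F
4 | alice | F
3 | alice | F
5 | carol | F
After GROUP BY (1 rows):
books.tag | max_score
F | 5
After ORDER BY (1 rows):
books.tag | max_score
F | 5

== RESULT ==
books.tag | max_score
F | 5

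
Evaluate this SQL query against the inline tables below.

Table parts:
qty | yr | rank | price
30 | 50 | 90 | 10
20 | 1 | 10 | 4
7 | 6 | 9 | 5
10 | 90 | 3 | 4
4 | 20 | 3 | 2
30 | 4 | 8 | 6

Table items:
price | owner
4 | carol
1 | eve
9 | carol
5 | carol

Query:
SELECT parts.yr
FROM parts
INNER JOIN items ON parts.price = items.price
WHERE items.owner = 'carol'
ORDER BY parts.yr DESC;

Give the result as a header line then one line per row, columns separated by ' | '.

== RESULT ==
parts.yr
90
6
1

Derivation:
After JOIN items (3 rows):
parts.qty | parts.yr | parts.rank | parts.price | items.price | items.owner
20 | 1 | 10 | 4 | 4 | carol
7 | 6 | 9 | 5 | 5 | carol
10 | 90 | 3 | 4 | 4 | carol
After WHERE (3 rows):
parts.qty | parts.yr | parts.rank | parts.price | items.price | items.owner
20 | 1 | 10 | 4 | 4 | carol
7 | 6 | 9 | 5 | 5 | carol
10 | 90 | 3 | 4 | 4 | carol
After SELECT (3 rows):
parts.yr
1
6
90
After ORDER BY (3 rows):
parts.yr
90
6
1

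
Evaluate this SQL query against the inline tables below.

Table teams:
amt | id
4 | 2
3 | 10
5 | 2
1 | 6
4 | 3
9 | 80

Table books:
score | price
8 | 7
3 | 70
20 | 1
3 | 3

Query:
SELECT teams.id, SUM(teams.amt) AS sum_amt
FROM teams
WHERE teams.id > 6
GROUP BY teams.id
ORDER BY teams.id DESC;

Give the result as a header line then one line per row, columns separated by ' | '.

== RESULT ==
teams.id | sum_amt
80 | 9
10 | 3

Derivation:
After WHERE (2 rows):
teams.amt | teams.id
3 | 10
9 | 80
After GROUP BY (2 rows):
teams.id | sum_amt
10 | 3
80 | 9
After ORDER BY (2 rows):
teams.id | sum_amt
80 | 9
10 | 3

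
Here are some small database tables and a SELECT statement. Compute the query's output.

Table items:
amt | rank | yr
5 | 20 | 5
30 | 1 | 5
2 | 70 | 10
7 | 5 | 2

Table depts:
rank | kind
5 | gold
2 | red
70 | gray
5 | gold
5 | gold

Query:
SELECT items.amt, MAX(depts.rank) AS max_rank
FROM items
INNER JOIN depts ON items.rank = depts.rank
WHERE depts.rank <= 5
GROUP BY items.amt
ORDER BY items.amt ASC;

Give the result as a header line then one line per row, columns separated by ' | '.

After JOIN depts (4 rows):
items.amt | items.rank | items.yr | depts.rank | depts.kind
2 | 70 | 10 | 70 | gray
7 | 5 | 2 | 5 | gold
7 | 5 | 2 | 5 | gold
7 | 5 | 2 | 5 | gold
After WHERE (3 rows):
items.amt | items.rank | items.yr | depts.rank | depts.kind
7 | 5 | 2 | 5 | gold
7 | 5 | 2 | 5 | gold
7 | 5 | 2 | 5 | gold
After GROUP BY (1 rows):
items.amt | max_rank
7 | 5
After ORDER BY (1 rows):
items.amt | max_rank
7 | 5

== RESULT ==
items.amt | max_rank
7 | 5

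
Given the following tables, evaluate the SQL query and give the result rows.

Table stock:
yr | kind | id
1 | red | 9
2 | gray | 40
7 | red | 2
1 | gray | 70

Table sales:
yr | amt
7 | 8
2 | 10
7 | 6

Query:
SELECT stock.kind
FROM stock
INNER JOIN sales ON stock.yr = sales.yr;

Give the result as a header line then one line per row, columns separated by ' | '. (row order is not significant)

After JOIN sales (3 rows):
stock.yr | stock.kind | stock.id | sales.yr | sales.amt
2 | gray | 40 | 2 | 10
7 | red | 2 | 7 | 8
7 | red | 2 | 7 | 6
After SELECT (3 rows):
stock.kind
gray
red
red

== RESULT ==
stock.kind
gray
red
red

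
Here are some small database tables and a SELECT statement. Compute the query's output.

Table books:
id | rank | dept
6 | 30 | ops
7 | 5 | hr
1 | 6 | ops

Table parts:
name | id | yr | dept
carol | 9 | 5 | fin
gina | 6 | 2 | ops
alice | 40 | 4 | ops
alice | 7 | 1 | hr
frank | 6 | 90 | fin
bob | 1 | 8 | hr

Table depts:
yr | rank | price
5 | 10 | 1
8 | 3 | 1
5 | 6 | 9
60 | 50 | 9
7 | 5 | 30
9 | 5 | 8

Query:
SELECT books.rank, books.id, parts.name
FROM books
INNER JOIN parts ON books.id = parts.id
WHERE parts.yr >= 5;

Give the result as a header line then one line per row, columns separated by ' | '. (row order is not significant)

== RESULT ==
books.rank | books.id | parts.name
30 | 6 | frank
6 | 1 | bob

Derivation:
After JOIN parts (4 rows):
books.id | books.rank | books.dept | parts.name | parts.id | parts.yr | parts.dept
6 | 30 | ops | gina | 6 | 2 | ops
6 | 30 | ops | frank | 6 | 90 | fin
7 | 5 | hr | alice | 7 | 1 | hr
1 | 6 | ops | bob | 1 | 8 | hr
After WHERE (2 rows):
books.id | books.rank | books.dept | parts.name | parts.id | parts.yr | parts.dept
6 | 30 | ops | frank | 6 | 90 | fin
1 | 6 | ops | bob | 1 | 8 | hr
After SELECT (2 rows):
books.rank | books.id | parts.name
30 | 6 | frank
6 | 1 | bob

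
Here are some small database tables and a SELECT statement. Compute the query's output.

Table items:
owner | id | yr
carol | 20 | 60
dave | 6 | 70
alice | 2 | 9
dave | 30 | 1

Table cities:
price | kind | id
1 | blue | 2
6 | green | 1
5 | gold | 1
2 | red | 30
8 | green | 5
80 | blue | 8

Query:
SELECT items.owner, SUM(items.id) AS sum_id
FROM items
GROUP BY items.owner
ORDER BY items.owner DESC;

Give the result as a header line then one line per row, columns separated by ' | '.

== RESULT ==
items.owner | sum_id
dave | 36
carol | 20
alice | 2

Derivation:
After GROUP BY (3 rows):
items.owner | sum_id
carol | 20
dave | 36
alice | 2
After ORDER BY (3 rows):
items.owner | sum_id
dave | 36
carol | 20
alice | 2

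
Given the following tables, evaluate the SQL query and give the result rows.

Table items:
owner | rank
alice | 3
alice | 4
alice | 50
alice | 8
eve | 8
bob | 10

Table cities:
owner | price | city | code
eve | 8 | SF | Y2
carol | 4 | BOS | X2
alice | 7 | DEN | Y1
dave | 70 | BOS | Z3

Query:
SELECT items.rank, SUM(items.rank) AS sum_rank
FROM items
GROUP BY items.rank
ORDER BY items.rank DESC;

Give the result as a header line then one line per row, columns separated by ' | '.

== RESULT ==
items.rank | sum_rank
50 | 50
10 | 10
8 | 16
4 | 4
3 | 3

Derivation:
After GROUP BY (5 rows):
items.rank | sum_rank
3 | 3
4 | 4
50 | 50
8 | 16
10 | 10
After ORDER BY (5 rows):
items.rank | sum_rank
50 | 50
10 | 10
8 | 16
4 | 4
3 | 3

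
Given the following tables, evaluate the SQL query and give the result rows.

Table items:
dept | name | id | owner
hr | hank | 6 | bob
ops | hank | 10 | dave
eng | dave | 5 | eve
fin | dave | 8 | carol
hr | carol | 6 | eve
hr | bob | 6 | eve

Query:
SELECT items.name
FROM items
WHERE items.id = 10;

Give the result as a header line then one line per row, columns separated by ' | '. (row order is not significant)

== RESULT ==
items.name
hank

Derivation:
After WHERE (1 rows):
items.dept | items.name | items.id | items.owner
ops | hank | 10 | dave
After SELECT (1 rows):
items.name
hank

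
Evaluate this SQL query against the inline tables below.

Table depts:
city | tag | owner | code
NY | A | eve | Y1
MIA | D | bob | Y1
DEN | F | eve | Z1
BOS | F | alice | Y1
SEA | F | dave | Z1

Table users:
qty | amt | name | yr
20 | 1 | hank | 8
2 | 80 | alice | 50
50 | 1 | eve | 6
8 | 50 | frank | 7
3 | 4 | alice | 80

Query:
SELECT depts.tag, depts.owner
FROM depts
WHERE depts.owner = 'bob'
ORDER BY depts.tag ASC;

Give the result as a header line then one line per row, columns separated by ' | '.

== RESULT ==
depts.tag | depts.owner
D | bob

Derivation:
After WHERE (1 rows):
depts.city | depts.tag | depts.owner | depts.code
MIA | D | bob | Y1
After SELECT (1 rows):
depts.tag | depts.owner
D | bob
After ORDER BY (1 rows):
depts.tag | depts.owner
D | bob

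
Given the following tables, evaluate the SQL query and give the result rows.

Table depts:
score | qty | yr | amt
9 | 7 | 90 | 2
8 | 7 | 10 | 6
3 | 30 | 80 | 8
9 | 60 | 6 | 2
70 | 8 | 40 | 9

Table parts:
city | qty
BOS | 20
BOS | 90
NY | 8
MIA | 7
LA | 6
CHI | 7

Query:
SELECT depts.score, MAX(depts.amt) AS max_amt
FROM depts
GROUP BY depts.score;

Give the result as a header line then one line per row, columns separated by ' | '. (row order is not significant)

== RESULT ==
depts.score | max_amt
9 | 2
8 | 6
3 | 8
70 | 9

Derivation:
After GROUP BY (4 rows):
depts.score | max_amt
9 | 2
8 | 6
3 | 8
70 | 9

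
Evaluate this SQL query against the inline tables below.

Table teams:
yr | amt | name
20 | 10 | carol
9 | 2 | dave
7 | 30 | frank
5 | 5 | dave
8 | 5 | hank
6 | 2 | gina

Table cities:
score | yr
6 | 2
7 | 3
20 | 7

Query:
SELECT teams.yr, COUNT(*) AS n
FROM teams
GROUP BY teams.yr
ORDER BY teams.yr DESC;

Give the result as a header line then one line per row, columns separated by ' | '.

After GROUP BY (6 rows):
teams.yr | n
20 | 1
9 | 1
7 | 1
5 | 1
8 | 1
6 | 1
After ORDER BY (6 rows):
teams.yr | n
20 | 1
9 | 1
8 | 1
7 | 1
6 | 1
5 | 1

== RESULT ==
teams.yr | n
20 | 1
9 | 1
8 | 1
7 | 1
6 | 1
5 | 1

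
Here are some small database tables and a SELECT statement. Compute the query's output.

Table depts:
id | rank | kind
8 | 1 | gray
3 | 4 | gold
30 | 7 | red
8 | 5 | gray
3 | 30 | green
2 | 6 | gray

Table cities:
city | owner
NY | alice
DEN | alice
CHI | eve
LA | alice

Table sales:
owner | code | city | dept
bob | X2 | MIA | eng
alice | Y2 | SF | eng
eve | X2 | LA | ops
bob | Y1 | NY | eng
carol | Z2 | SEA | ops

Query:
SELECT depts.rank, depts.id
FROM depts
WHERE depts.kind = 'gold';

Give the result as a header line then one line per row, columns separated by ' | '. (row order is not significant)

== RESULT ==
depts.rank | depts.id
4 | 3

Derivation:
After WHERE (1 rows):
depts.id | depts.rank | depts.kind
3 | 4 | gold
After SELECT (1 rows):
depts.rank | depts.id
4 | 3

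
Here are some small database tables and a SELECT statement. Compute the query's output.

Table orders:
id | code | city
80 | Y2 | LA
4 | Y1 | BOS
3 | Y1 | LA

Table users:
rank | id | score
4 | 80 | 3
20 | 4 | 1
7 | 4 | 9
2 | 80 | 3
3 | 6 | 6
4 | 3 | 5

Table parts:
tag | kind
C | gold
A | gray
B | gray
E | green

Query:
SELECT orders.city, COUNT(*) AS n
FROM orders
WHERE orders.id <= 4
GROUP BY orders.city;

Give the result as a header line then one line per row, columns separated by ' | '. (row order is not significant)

== RESULT ==
orders.city | n
BOS | 1
LA | 1

Derivation:
After WHERE (2 rows):
orders.id | orders.code | orders.city
4 | Y1 | BOS
3 | Y1 | LA
After GROUP BY (2 rows):
orders.city | n
BOS | 1
LA | 1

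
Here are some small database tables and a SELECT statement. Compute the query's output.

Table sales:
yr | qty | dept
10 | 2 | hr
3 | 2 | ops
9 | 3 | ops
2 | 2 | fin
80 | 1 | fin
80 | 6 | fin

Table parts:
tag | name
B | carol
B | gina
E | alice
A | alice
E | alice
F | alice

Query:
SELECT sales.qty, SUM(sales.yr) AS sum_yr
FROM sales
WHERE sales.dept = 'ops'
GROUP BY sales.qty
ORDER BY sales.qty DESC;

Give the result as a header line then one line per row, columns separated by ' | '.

== RESULT ==
sales.qty | sum_yr
3 | 9
2 | 3

Derivation:
After WHERE (2 rows):
sales.yr | sales.qty | sales.dept
3 | 2 | ops
9 | 3 | ops
After GROUP BY (2 rows):
sales.qty | sum_yr
2 | 3
3 | 9
After ORDER BY (2 rows):
sales.qty | sum_yr
3 | 9
2 | 3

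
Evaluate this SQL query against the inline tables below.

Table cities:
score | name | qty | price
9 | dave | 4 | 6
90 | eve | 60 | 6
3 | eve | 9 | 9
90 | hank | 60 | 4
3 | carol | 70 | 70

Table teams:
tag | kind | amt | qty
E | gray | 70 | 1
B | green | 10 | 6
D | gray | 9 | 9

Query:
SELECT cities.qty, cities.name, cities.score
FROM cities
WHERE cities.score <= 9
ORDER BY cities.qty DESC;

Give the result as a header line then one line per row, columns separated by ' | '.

== RESULT ==
cities.qty | cities.name | cities.score
70 | carol | 3
9 | eve | 3
4 | dave | 9

Derivation:
After WHERE (3 rows):
cities.score | cities.name | cities.qty | cities.price
9 | dave | 4 | 6
3 | eve | 9 | 9
3 | carol | 70 | 70
After SELECT (3 rows):
cities.qty | cities.name | cities.score
4 | dave | 9
9 | eve | 3
70 | carol | 3
After ORDER BY (3 rows):
cities.qty | cities.name | cities.score
70 | carol | 3
9 | eve | 3
4 | dave | 9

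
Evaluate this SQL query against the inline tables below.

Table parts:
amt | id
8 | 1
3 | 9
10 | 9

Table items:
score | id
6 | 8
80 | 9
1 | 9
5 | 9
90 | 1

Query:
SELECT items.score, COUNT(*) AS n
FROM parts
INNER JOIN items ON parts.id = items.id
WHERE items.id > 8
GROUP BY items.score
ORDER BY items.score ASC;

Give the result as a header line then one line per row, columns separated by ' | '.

== RESULT ==
items.score | n
1 | 2
5 | 2
80 | 2

Derivation:
After JOIN items (7 rows):
parts.amt | parts.id | items.score | items.id
8 | 1 | 90 | 1
3 | 9 | 80 | 9
3 | 9 | 1 | 9
3 | 9 | 5 | 9
10 | 9 | 80 | 9
10 | 9 | 1 | 9
10 | 9 | 5 | 9
After WHERE (6 rows):
parts.amt | parts.id | items.score | items.id
3 | 9 | 80 | 9
3 | 9 | 1 | 9
3 | 9 | 5 | 9
10 | 9 | 80 | 9
10 | 9 | 1 | 9
10 | 9 | 5 | 9
After GROUP BY (3 rows):
items.score | n
80 | 2
1 | 2
5 | 2
After ORDER BY (3 rows):
items.score | n
1 | 2
5 | 2
80 | 2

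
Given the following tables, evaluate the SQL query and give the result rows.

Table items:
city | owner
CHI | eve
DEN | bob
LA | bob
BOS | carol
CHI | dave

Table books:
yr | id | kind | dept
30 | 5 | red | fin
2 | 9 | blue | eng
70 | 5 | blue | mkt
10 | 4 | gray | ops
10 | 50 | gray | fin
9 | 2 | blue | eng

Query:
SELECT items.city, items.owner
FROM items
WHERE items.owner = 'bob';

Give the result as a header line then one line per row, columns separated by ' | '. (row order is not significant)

After WHERE (2 rows):
items.city | items.owner
DEN | bob
LA | bob
After SELECT (2 rows):
items.city | items.owner
DEN | bob
LA | bob

== RESULT ==
items.city | items.owner
DEN | bob
LA | bob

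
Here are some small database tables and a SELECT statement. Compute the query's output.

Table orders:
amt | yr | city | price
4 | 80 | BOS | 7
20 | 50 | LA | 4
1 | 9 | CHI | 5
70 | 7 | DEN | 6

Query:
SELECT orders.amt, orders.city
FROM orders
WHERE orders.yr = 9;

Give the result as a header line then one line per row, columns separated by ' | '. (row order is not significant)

After WHERE (1 rows):
orders.amt | orders.yr | orders.city | orders.price
1 | 9 | CHI | 5
After SELECT (1 rows):
orders.amt | orders.city
1 | CHI

== RESULT ==
orders.amt | orders.city
1 | CHI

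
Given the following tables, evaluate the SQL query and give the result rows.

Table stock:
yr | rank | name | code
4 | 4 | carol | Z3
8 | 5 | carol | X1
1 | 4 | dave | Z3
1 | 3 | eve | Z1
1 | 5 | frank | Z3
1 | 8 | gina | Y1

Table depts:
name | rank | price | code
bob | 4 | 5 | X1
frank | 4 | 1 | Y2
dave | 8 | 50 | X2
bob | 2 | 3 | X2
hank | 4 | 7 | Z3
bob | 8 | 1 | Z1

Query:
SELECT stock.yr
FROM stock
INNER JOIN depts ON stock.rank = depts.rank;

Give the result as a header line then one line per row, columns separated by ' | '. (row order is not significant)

== RESULT ==
stock.yr
4
4
4
1
1
1
1
1

Derivation:
After JOIN depts (8 rows):
stock.yr | stock.rank | stock.name | stock.code | depts.name | depts.rank | depts.price | depts.code
4 | 4 | carol | Z3 | bob | 4 | 5 | X1
4 | 4 | carol | Z3 | frank | 4 | 1 | Y2
4 | 4 | carol | Z3 | hank | 4 | 7 | Z3
1 | 4 | dave | Z3 | bob | 4 | 5 | X1
1 | 4 | dave | Z3 | frank | 4 | 1 | Y2
1 | 4 | dave | Z3 | hank | 4 | 7 | Z3
1 | 8 | gina | Y1 | dave | 8 | 50 | X2
1 | 8 | gina | Y1 | bob | 8 | 1 | Z1
After SELECT (8 rows):
stock.yr
4
4
4
1
1
1
1
1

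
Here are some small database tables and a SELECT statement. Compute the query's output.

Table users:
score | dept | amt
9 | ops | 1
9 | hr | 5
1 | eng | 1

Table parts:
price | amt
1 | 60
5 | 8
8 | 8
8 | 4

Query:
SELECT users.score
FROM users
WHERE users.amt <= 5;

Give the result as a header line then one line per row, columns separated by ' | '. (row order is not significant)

== RESULT ==
users.score
9
9
1

Derivation:
After WHERE (3 rows):
users.score | users.dept | users.amt
9 | ops | 1
9 | hr | 5
1 | eng | 1
After SELECT (3 rows):
users.score
9
9
1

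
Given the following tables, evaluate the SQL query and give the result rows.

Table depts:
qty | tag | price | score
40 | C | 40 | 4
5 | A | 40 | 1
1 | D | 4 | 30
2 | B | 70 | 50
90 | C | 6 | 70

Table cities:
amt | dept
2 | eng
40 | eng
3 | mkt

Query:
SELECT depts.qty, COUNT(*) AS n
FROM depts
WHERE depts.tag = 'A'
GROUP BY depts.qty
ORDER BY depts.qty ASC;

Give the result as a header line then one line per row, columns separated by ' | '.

After WHERE (1 rows):
depts.qty | depts.tag | depts.price | depts.score
5 | A | 40 | 1
After GROUP BY (1 rows):
depts.qty | n
5 | 1
After ORDER BY (1 rows):
depts.qty | n
5 | 1

== RESULT ==
depts.qty | n
5 | 1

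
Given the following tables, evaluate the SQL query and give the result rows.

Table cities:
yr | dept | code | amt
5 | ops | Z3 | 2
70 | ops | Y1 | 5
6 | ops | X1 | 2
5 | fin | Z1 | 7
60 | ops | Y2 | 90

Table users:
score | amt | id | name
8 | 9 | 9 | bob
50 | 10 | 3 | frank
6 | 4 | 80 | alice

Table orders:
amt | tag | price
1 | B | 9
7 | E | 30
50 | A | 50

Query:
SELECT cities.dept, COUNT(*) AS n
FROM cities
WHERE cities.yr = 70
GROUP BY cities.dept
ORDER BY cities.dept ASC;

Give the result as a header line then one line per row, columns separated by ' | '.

After WHERE (1 rows):
cities.yr | cities.dept | cities.code | cities.amt
70 | ops | Y1 | 5
After GROUP BY (1 rows):
cities.dept | n
ops | 1
After ORDER BY (1 rows):
cities.dept | n
ops | 1

== RESULT ==
cities.dept | n
ops | 1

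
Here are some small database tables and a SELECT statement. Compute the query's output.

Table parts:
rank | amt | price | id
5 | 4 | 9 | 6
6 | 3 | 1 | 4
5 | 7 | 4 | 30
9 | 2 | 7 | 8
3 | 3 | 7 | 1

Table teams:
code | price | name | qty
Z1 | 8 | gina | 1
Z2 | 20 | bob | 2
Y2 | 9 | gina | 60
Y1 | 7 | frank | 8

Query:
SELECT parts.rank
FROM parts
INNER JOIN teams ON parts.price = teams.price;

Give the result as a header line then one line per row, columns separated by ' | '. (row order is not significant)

After JOIN teams (3 rows):
parts.rank | parts.amt | parts.price | parts.id | teams.code | teams.price | teams.name | teams.qty
5 | 4 | 9 | 6 | Y2 | 9 | gina | 60
9 | 2 | 7 | 8 | Y1 | 7 | frank | 8
3 | 3 | 7 | 1 | Y1 | 7 | frank | 8
After SELECT (3 rows):
parts.rank
5
9
3

== RESULT ==
parts.rank
5
9
3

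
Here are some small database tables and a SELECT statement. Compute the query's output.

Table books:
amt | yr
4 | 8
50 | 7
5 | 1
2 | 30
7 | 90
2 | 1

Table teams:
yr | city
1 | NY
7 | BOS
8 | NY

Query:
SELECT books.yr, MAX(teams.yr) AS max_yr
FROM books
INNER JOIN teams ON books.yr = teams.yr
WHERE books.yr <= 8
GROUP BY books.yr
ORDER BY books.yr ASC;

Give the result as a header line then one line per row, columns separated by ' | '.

== RESULT ==
books.yr | max_yr
1 | 1
7 | 7
8 | 8

Derivation:
After JOIN teams (4 rows):
books.amt | books.yr | teams.yr | teams.city
4 | 8 | 8 | NY
50 | 7 | 7 | BOS
5 | 1 | 1 | NY
2 | 1 | 1 | NY
After WHERE (4 rows):
books.amt | books.yr | teams.yr | teams.city
4 | 8 | 8 | NY
50 | 7 | 7 | BOS
5 | 1 | 1 | NY
2 | 1 | 1 | NY
After GROUP BY (3 rows):
books.yr | max_yr
8 | 8
7 | 7
1 | 1
After ORDER BY (3 rows):
books.yr | max_yr
1 | 1
7 | 7
8 | 8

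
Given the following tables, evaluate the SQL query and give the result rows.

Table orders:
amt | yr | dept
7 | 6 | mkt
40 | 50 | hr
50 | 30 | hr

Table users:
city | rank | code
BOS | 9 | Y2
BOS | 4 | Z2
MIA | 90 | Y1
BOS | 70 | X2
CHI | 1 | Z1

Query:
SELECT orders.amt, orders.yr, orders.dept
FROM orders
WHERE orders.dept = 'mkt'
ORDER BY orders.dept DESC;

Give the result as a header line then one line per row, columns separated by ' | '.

After WHERE (1 rows):
orders.amt | orders.yr | orders.dept
7 | 6 | mkt
After SELECT (1 rows):
orders.amt | orders.yr | orders.dept
7 | 6 | mkt
After ORDER BY (1 rows):
orders.amt | orders.yr | orders.dept
7 | 6 | mkt

== RESULT ==
orders.amt | orders.yr | orders.dept
7 | 6 | mkt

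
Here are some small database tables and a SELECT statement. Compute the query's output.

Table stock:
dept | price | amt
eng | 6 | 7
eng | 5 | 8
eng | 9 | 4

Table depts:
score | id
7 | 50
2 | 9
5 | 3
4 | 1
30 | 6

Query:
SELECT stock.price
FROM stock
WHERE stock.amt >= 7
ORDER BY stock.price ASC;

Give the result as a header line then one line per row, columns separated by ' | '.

== RESULT ==
stock.price
5
6

Derivation:
After WHERE (2 rows):
stock.dept | stock.price | stock.amt
eng | 6 | 7
eng | 5 | 8
After SELECT (2 rows):
stock.price
6
5
After ORDER BY (2 rows):
stock.price
5
6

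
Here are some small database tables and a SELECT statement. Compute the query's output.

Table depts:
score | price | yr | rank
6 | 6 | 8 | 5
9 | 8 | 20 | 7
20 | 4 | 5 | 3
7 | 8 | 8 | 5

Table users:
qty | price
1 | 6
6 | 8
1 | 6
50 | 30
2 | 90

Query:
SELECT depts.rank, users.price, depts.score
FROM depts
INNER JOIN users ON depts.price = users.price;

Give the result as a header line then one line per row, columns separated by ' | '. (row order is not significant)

== RESULT ==
depts.rank | users.price | depts.score
5 | 6 | 6
5 | 6 | 6
7 | 8 | 9
5 | 8 | 7

Derivation:
After JOIN users (4 rows):
depts.score | depts.price | depts.yr | depts.rank | users.qty | users.price
6 | 6 | 8 | 5 | 1 | 6
6 | 6 | 8 | 5 | 1 | 6
9 | 8 | 20 | 7 | 6 | 8
7 | 8 | 8 | 5 | 6 | 8
After SELECT (4 rows):
depts.rank | users.price | depts.score
5 | 6 | 6
5 | 6 | 6
7 | 8 | 9
5 | 8 | 7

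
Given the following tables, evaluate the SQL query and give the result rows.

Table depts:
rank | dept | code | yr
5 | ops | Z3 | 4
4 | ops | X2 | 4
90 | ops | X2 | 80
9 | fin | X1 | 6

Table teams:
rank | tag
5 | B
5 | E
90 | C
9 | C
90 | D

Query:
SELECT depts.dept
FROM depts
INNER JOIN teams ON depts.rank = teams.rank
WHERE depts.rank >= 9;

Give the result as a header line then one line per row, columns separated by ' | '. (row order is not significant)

After JOIN teams (5 rows):
depts.rank | depts.dept | depts.code | depts.yr | teams.rank | teams.tag
5 | ops | Z3 | 4 | 5 | B
5 | ops | Z3 | 4 | 5 | E
90 | ops | X2 | 80 | 90 | C
90 | ops | X2 | 80 | 90 | D
9 | fin | X1 | 6 | 9 | C
After WHERE (3 rows):
depts.rank | depts.dept | depts.code | depts.yr | teams.rank | teams.tag
90 | ops | X2 | 80 | 90 | C
90 | ops | X2 | 80 | 90 | D
9 | fin | X1 | 6 | 9 | C
After SELECT (3 rows):
depts.dept
ops
ops
fin

== RESULT ==
depts.dept
ops
ops
fin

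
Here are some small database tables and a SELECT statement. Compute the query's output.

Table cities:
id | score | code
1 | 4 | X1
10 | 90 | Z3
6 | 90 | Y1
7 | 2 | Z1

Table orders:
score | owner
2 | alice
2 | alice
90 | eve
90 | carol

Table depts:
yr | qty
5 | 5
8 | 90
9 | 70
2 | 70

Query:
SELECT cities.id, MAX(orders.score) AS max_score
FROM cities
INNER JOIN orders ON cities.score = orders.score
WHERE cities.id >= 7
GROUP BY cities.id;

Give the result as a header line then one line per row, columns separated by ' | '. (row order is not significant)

== RESULT ==
cities.id | max_score
10 | 90
7 | 2

Derivation:
After JOIN orders (6 rows):
cities.id | cities.score | cities.code | orders.score | orders.owner
10 | 90 | Z3 | 90 | eve
10 | 90 | Z3 | 90 | carol
6 | 90 | Y1 | 90 | eve
6 | 90 | Y1 | 90 | carol
7 | 2 | Z1 | 2 | alice
7 | 2 | Z1 | 2 | alice
After WHERE (4 rows):
cities.id | cities.score | cities.code | orders.score | orders.owner
10 | 90 | Z3 | 90 | eve
10 | 90 | Z3 | 90 | carol
7 | 2 | Z1 | 2 | alice
7 | 2 | Z1 | 2 | alice
After GROUP BY (2 rows):
cities.id | max_score
10 | 90
7 | 2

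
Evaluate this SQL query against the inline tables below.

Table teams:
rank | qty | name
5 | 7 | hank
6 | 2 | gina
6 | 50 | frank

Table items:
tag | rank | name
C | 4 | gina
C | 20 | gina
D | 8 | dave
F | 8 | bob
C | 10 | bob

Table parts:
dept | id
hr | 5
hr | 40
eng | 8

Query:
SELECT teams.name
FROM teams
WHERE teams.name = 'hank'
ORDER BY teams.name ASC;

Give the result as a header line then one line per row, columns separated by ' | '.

== RESULT ==
teams.name
hank

Derivation:
After WHERE (1 rows):
teams.rank | teams.qty | teams.name
5 | 7 | hank
After SELECT (1 rows):
teams.name
hank
After ORDER BY (1 rows):
teams.name
hank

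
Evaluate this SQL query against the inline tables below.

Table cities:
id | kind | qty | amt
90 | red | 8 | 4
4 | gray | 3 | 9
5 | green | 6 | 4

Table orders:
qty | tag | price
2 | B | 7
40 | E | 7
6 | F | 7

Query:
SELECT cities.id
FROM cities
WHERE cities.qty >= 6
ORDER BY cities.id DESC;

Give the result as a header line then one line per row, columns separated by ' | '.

== RESULT ==
cities.id
90
5

Derivation:
After WHERE (2 rows):
cities.id | cities.kind | cities.qty | cities.amt
90 | red | 8 | 4
5 | green | 6 | 4
After SELECT (2 rows):
cities.id
90
5
After ORDER BY (2 rows):
cities.id
90
5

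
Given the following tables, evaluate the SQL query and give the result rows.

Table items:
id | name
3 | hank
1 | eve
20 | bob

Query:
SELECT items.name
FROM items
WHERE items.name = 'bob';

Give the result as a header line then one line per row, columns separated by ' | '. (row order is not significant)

After WHERE (1 rows):
items.id | items.name
20 | bob
After SELECT (1 rows):
items.name
bob

== RESULT ==
items.name
bob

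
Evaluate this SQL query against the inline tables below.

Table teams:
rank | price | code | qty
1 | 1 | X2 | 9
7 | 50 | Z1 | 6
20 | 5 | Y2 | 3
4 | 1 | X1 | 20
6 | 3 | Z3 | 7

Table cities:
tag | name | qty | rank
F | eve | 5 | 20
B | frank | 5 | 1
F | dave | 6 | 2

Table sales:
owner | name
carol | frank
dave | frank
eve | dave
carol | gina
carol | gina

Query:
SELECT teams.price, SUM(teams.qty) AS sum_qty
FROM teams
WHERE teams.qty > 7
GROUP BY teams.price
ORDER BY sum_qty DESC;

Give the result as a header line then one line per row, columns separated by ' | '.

After WHERE (2 rows):
teams.rank | teams.price | teams.code | teams.qty
1 | 1 | X2 | 9
4 | 1 | X1 | 20
After GROUP BY (1 rows):
teams.price | sum_qty
1 | 29
After ORDER BY (1 rows):
teams.price | sum_qty
1 | 29

== RESULT ==
teams.price | sum_qty
1 | 29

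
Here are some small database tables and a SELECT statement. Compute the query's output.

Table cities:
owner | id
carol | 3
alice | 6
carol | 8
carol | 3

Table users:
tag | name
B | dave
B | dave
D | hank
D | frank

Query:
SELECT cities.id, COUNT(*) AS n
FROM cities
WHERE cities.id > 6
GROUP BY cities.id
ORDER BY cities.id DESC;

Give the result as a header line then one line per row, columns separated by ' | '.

== RESULT ==
cities.id | n
8 | 1

Derivation:
After WHERE (1 rows):
cities.owner | cities.id
carol | 8
After GROUP BY (1 rows):
cities.id | n
8 | 1
After ORDER BY (1 rows):
cities.id | n
8 | 1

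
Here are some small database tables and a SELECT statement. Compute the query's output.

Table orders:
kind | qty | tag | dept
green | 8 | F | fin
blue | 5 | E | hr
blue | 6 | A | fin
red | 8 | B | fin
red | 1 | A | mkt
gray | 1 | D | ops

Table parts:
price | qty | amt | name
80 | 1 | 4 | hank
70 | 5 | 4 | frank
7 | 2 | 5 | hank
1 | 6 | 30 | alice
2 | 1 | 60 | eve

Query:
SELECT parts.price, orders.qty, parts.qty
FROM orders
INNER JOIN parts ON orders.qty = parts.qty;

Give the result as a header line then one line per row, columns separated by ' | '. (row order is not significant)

== RESULT ==
parts.price | orders.qty | parts.qty
70 | 5 | 5
1 | 6 | 6
80 | 1 | 1
2 | 1 | 1
80 | 1 | 1
2 | 1 | 1

Derivation:
After JOIN parts (6 rows):
orders.kind | orders.qty | orders.tag | orders.dept | parts.price | parts.qty | parts.amt | parts.name
blue | 5 | E | hr | 70 | 5 | 4 | frank
blue | 6 | A | fin | 1 | 6 | 30 | alice
red | 1 | A | mkt | 80 | 1 | 4 | hank
red | 1 | A | mkt | 2 | 1 | 60 | eve
gray | 1 | D | ops | 80 | 1 | 4 | hank
gray | 1 | D | ops | 2 | 1 | 60 | eve
After SELECT (6 rows):
parts.price | orders.qty | parts.qty
70 | 5 | 5
1 | 6 | 6
80 | 1 | 1
2 | 1 | 1
80 | 1 | 1
2 | 1 | 1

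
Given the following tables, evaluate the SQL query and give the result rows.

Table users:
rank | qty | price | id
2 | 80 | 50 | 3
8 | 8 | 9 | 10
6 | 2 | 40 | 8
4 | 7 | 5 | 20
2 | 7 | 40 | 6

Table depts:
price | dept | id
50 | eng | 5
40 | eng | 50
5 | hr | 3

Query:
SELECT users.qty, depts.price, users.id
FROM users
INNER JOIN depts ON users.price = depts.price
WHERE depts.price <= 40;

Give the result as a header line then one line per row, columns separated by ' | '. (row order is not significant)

== RESULT ==
users.qty | depts.price | users.id
2 | 40 | 8
7 | 5 | 20
7 | 40 | 6

Derivation:
After JOIN depts (4 rows):
users.rank | users.qty | users.price | users.id | depts.price | depts.dept | depts.id
2 | 80 | 50 | 3 | 50 | eng | 5
6 | 2 | 40 | 8 | 40 | eng | 50
4 | 7 | 5 | 20 | 5 | hr | 3
2 | 7 | 40 | 6 | 40 | eng | 50
After WHERE (3 rows):
users.rank | users.qty | users.price | users.id | depts.price | depts.dept | depts.id
6 | 2 | 40 | 8 | 40 | eng | 50
4 | 7 | 5 | 20 | 5 | hr | 3
2 | 7 | 40 | 6 | 40 | eng | 50
After SELECT (3 rows):
users.qty | depts.price | users.id
2 | 40 | 8
7 | 5 | 20
7 | 40 | 6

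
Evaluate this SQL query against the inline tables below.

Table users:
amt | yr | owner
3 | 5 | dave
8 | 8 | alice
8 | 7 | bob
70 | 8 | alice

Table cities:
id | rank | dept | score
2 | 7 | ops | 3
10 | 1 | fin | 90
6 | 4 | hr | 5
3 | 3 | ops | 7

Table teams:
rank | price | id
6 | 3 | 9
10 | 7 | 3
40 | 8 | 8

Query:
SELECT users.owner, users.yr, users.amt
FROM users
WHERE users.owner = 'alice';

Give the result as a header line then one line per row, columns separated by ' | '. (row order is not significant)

After WHERE (2 rows):
users.amt | users.yr | users.owner
8 | 8 | alice
70 | 8 | alice
After SELECT (2 rows):
users.owner | users.yr | users.amt
alice | 8 | 8
alice | 8 | 70

== RESULT ==
users.owner | users.yr | users.amt
alice | 8 | 8
alice | 8 | 70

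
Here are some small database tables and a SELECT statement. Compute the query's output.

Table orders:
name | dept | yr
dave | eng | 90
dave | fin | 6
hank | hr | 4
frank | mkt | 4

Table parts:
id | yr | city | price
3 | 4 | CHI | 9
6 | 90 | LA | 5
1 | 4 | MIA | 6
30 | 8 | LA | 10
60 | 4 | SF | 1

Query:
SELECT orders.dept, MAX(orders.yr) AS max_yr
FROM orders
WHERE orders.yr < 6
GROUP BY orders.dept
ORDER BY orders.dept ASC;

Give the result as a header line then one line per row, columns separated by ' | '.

After WHERE (2 rows):
orders.name | orders.dept | orders.yr
hank | hr | 4
frank | mkt | 4
After GROUP BY (2 rows):
orders.dept | max_yr
hr | 4
mkt | 4
After ORDER BY (2 rows):
orders.dept | max_yr
hr | 4
mkt | 4

== RESULT ==
orders.dept | max_yr
hr | 4
mkt | 4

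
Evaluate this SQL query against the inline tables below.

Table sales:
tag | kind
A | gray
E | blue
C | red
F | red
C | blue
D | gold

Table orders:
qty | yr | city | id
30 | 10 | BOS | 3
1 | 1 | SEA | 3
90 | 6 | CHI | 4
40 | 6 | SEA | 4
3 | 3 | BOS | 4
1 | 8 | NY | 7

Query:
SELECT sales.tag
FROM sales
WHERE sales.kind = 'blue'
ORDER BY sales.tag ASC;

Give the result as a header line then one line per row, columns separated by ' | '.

== RESULT ==
sales.tag
C
E

Derivation:
After WHERE (2 rows):
sales.tag | sales.kind
E | blue
C | blue
After SELECT (2 rows):
sales.tag
E
C
After ORDER BY (2 rows):
sales.tag
C
E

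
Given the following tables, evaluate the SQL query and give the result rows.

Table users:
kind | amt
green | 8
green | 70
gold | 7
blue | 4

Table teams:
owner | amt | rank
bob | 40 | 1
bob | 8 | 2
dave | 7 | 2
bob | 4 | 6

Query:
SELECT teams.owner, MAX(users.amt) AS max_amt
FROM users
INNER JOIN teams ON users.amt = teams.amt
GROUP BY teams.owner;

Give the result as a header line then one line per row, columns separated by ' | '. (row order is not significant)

After JOIN teams (3 rows):
users.kind | users.amt | teams.owner | teams.amt | teams.rank
green | 8 | bob | 8 | 2
gold | 7 | dave | 7 | 2
blue | 4 | bob | 4 | 6
After GROUP BY (2 rows):
teams.owner | max_amt
bob | 8
dave | 7

== RESULT ==
teams.owner | max_amt
bob | 8
dave | 7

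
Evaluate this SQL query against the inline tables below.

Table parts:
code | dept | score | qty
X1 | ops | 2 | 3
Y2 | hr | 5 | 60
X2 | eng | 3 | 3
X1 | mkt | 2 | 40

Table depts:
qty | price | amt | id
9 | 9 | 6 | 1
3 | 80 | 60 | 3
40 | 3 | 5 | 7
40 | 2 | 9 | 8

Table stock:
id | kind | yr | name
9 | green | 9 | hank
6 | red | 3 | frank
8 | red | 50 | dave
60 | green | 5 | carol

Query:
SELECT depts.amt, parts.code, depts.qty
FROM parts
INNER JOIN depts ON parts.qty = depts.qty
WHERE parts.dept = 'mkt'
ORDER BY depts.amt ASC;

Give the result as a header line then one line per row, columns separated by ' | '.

After JOIN depts (4 rows):
parts.code | parts.dept | parts.score | parts.qty | depts.qty | depts.price | depts.amt | depts.id
X1 | ops | 2 | 3 | 3 | 80 | 60 | 3
X2 | eng | 3 | 3 | 3 | 80 | 60 | 3
X1 | mkt | 2 | 40 | 40 | 3 | 5 | 7
X1 | mkt | 2 | 40 | 40 | 2 | 9 | 8
After WHERE (2 rows):
parts.code | parts.dept | parts.score | parts.qty | depts.qty | depts.price | depts.amt | depts.id
X1 | mkt | 2 | 40 | 40 | 3 | 5 | 7
X1 | mkt | 2 | 40 | 40 | 2 | 9 | 8
After SELECT (2 rows):
depts.amt | parts.code | depts.qty
5 | X1 | 40
9 | X1 | 40
After ORDER BY (2 rows):
depts.amt | parts.code | depts.qty
5 | X1 | 40
9 | X1 | 40

== RESULT ==
depts.amt | parts.code | depts.qty
5 | X1 | 40
9 | X1 | 40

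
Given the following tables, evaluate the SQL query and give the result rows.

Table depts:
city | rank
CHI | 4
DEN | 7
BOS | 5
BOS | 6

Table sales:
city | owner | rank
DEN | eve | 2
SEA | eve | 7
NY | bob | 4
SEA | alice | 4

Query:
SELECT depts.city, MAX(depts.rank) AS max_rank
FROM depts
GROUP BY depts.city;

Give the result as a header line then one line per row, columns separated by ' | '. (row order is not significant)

== RESULT ==
depts.city | max_rank
CHI | 4
DEN | 7
BOS | 6

Derivation:
After GROUP BY (3 rows):
depts.city | max_rank
CHI | 4
DEN | 7
BOS | 6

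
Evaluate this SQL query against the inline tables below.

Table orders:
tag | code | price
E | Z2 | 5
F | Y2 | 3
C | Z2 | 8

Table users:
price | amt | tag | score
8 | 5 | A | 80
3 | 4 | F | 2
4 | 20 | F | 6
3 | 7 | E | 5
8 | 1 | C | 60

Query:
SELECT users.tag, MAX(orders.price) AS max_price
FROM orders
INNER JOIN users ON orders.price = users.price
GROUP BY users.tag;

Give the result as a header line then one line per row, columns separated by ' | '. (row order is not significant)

After JOIN users (4 rows):
orders.tag | orders.code | orders.price | users.price | users.amt | users.tag | users.score
F | Y2 | 3 | 3 | 4 | F | 2
F | Y2 | 3 | 3 | 7 | E | 5
C | Z2 | 8 | 8 | 5 | A | 80
C | Z2 | 8 | 8 | 1 | C | 60
After GROUP BY (4 rows):
users.tag | max_price
F | 3
E | 3
A | 8
C | 8

== RESULT ==
users.tag | max_price
F | 3
E | 3
A | 8
C | 8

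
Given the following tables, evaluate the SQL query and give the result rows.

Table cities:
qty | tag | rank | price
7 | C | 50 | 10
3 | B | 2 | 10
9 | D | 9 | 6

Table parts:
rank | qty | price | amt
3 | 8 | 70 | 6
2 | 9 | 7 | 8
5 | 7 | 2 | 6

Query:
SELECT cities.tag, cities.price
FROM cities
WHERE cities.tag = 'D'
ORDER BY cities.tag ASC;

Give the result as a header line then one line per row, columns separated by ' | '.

After WHERE (1 rows):
cities.qty | cities.tag | cities.rank | cities.price
9 | D | 9 | 6
After SELECT (1 rows):
cities.tag | cities.price
D | 6
After ORDER BY (1 rows):
cities.tag | cities.price
D | 6

== RESULT ==
cities.tag | cities.price
D | 6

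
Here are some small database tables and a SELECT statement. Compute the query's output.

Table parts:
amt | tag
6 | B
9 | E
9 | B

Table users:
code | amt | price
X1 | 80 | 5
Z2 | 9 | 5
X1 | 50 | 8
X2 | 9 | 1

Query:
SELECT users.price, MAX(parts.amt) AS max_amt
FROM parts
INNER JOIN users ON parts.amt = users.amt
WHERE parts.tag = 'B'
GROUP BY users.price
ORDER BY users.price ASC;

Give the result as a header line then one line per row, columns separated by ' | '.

== RESULT ==
users.price | max_amt
1 | 9
5 | 9

Derivation:
After JOIN users (4 rows):
parts.amt | parts.tag | users.code | users.amt | users.price
9 | E | Z2 | 9 | 5
9 | E | X2 | 9 | 1
9 | B | Z2 | 9 | 5
9 | B | X2 | 9 | 1
After WHERE (2 rows):
parts.amt | parts.tag | users.code | users.amt | users.price
9 | B | Z2 | 9 | 5
9 | B | X2 | 9 | 1
After GROUP BY (2 rows):
users.price | max_amt
5 | 9
1 | 9
After ORDER BY (2 rows):
users.price | max_amt
1 | 9
5 | 9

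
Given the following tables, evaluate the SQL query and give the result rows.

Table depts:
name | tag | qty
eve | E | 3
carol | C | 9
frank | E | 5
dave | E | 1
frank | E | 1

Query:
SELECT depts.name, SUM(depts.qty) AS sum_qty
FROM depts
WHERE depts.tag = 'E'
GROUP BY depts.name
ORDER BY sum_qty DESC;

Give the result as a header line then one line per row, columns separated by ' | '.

After WHERE (4 rows):
depts.name | depts.tag | depts.qty
eve | E | 3
frank | E | 5
dave | E | 1
frank | E | 1
After GROUP BY (3 rows):
depts.name | sum_qty
eve | 3
frank | 6
dave | 1
After ORDER BY (3 rows):
depts.name | sum_qty
frank | 6
eve | 3
dave | 1

== RESULT ==
depts.name | sum_qty
frank | 6
eve | 3
dave | 1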